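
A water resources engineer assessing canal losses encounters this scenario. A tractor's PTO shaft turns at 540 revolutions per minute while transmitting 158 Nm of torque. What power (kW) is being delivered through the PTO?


P = 2*pi*n*T / 60000
  = 2*pi * 540 * 158 / 60000
  = 536081.37 / 60000
  = 8.93 kW


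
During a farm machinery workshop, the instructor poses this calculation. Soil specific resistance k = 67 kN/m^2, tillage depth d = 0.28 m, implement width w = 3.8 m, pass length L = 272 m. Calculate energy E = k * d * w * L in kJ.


E = k * d * w * L
  = 67 * 0.28 * 3.8 * 272
  = 19390.34 kJ


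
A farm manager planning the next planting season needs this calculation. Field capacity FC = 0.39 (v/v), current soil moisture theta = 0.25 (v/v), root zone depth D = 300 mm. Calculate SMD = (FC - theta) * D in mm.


SMD = (FC - theta) * D
    = (0.39 - 0.25) * 300
    = 0.140 * 300
    = 42 mm


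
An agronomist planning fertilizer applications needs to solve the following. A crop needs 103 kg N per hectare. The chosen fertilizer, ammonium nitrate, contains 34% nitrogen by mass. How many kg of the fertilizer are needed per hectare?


Rate = N_required / (N_content / 100)
     = 103 / (34 / 100)
     = 103 / 0.34
     = 302.94 kg/ha


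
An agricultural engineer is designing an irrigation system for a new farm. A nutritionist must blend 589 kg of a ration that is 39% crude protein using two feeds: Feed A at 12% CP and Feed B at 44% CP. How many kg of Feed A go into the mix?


parts_A = CP_b - target = 44 - 39 = 5
parts_B = target - CP_a = 39 - 12 = 27
total_parts = 5 + 27 = 32
Feed A = 589 * 5 / 32 = 92.03 kg
Feed B = 589 * 27 / 32 = 496.97 kg

92.03 kg


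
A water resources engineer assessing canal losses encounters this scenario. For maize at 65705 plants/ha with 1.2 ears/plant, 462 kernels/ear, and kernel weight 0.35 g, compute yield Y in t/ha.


Y = density * ears * kernels * kw
  = 65705 * 1.2 * 462 * 0.35 g/ha
  = 12749398.20 g/ha
  = 12749.40 kg/ha = 12.75 t/ha


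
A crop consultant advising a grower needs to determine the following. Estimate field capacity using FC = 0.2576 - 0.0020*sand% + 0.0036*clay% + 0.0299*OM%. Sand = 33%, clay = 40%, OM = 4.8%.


FC = 0.2576 - 0.0020*33 + 0.0036*40 + 0.0299*4.8
   = 0.2576 - 0.0660 + 0.1440 + 0.1435
   = 0.4791


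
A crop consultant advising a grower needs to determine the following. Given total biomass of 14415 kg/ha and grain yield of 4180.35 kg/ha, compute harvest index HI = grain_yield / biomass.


HI = grain_yield / biomass
   = 4180.35 / 14415
   = 0.29


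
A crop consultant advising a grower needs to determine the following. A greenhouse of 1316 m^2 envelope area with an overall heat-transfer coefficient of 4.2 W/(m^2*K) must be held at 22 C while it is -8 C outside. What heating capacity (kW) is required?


dT = 22 - (-8) = 30 K
Q = U * A * dT
  = 4.2 * 1316 * 30
  = 165816 W = 165.82 kW


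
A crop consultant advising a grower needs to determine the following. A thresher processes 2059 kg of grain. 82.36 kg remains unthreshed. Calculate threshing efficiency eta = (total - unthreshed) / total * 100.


eta = (total - unthreshed) / total * 100
    = (2059 - 82.36) / 2059 * 100
    = 1976.64 / 2059 * 100
    = 96%


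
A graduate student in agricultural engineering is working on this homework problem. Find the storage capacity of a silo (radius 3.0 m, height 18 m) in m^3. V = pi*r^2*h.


V = pi * r^2 * h
  = pi * 3.0^2 * 18
  = pi * 9 * 18
  = 508.94 m^3


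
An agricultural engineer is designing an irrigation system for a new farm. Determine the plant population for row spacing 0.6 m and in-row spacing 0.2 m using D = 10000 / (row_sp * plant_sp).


D = 10000 / (row_sp * plant_sp)
  = 10000 / (0.6 * 0.2)
  = 10000 / 0.1200
  = 83333.33 plants/ha


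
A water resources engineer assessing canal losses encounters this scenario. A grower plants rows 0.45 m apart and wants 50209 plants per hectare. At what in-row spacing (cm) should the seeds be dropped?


spacing = 10000 / (row_sp * density)
        = 10000 / (0.45 * 50209)
        = 10000 / 22594.05
        = 0.44259 m = 44.26 cm


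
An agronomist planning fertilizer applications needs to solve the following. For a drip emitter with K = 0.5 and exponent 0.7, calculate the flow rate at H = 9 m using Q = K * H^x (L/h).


Q = K * H^x
  = 0.5 * 9^0.7
  = 0.5 * 4.6555
  = 2.33 L/h


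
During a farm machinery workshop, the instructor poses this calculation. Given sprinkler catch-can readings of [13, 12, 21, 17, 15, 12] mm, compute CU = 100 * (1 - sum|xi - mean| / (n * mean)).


xbar = 90 / 6 = 15
sum|xi - xbar| = 16
CU = 100 * (1 - 16 / (6 * 15))
   = 100 * (1 - 0.1778)
   = 82.22%


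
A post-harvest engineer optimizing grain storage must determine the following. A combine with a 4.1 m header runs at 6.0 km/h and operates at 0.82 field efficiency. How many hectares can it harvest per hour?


C = w * v * eta_f / 10
  = 4.1 * 6.0 * 0.82 / 10
  = 20.17 / 10
  = 2.02 ha/h


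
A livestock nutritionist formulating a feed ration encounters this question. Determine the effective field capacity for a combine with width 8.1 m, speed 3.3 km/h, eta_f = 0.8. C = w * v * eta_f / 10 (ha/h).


C = w * v * eta_f / 10
  = 8.1 * 3.3 * 0.8 / 10
  = 21.38 / 10
  = 2.14 ha/h


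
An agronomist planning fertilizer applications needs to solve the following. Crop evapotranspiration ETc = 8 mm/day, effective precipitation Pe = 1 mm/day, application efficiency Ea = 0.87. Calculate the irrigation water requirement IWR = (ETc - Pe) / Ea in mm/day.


IWR = (ETc - Pe) / Ea
    = (8 - 1) / 0.87
    = 7 / 0.87
    = 8.05 mm/day


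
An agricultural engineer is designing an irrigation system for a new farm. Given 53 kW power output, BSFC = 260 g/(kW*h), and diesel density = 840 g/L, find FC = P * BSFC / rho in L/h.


FC = P * BSFC / rho_fuel
   = 53 * 260 / 840
   = 13780 / 840
   = 16.40 L/h


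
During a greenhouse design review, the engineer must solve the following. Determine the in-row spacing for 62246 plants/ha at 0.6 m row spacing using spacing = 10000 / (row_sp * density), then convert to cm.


spacing = 10000 / (row_sp * density)
        = 10000 / (0.6 * 62246)
        = 10000 / 37347.60
        = 0.26775 m = 26.78 cm


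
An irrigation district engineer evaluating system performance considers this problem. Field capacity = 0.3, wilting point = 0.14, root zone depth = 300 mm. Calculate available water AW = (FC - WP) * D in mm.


AW = (FC - WP) * D
   = (0.3 - 0.14) * 300
   = 0.16 * 300
   = 48 mm


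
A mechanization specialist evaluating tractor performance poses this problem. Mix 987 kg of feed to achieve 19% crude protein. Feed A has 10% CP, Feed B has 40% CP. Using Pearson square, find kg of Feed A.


parts_A = CP_b - target = 40 - 19 = 21
parts_B = target - CP_a = 19 - 10 = 9
total_parts = 21 + 9 = 30
Feed A = 987 * 21 / 30 = 690.90 kg
Feed B = 987 * 9 / 30 = 296.10 kg

690.90 kg


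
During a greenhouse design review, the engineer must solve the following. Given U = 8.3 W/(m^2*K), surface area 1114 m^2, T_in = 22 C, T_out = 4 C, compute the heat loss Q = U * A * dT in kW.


dT = 22 - (4) = 18 K
Q = U * A * dT
  = 8.3 * 1114 * 18
  = 166431.60 W = 166.43 kW


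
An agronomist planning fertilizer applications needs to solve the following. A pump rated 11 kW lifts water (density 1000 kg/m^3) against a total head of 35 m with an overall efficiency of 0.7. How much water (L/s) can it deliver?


Q = (P * 1000 * eta) / (rho * g * H)
  = (11 * 1000 * 0.7) / (1000 * 9.81 * 35)
  = 7700 / 343350
  = 0.02243 m^3/s = 22.43 L/s


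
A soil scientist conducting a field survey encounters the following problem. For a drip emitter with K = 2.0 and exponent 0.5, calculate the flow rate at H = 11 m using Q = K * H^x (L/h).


Q = K * H^x
  = 2.0 * 11^0.5
  = 2.0 * 3.3166
  = 6.63 L/h


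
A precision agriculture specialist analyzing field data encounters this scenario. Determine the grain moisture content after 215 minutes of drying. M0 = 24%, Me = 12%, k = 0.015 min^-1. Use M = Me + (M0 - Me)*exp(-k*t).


M = Me + (M0 - Me) * e^(-k*t)
  = 12 + (24 - 12) * e^(-0.015*215)
  = 12 + 12 * e^(-3.225)
  = 12 + 12 * 0.03976
  = 12 + 0.4771
  = 12.48%


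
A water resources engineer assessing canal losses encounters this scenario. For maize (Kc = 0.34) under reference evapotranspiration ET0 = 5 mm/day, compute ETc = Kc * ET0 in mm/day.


ETc = Kc * ET0
    = 0.34 * 5
    = 1.70 mm/day


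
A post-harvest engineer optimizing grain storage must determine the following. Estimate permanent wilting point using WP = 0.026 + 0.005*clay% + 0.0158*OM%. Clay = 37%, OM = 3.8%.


WP = 0.026 + 0.005*37 + 0.0158*3.8
   = 0.026 + 0.1850 + 0.0600
   = 0.2710


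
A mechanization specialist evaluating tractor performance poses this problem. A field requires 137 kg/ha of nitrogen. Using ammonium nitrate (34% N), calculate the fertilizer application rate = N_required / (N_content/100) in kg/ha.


Rate = N_required / (N_content / 100)
     = 137 / (34 / 100)
     = 137 / 0.34
     = 402.94 kg/ha


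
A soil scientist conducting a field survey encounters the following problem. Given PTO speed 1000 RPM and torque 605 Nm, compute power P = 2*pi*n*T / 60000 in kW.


P = 2*pi*n*T / 60000
  = 2*pi * 1000 * 605 / 60000
  = 3801327.11 / 60000
  = 63.36 kW


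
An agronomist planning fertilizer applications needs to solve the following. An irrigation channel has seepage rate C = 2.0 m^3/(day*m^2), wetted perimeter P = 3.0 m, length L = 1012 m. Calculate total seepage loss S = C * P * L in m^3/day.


S = C * P * L
  = 2.0 * 3.0 * 1012
  = 6072 m^3/day


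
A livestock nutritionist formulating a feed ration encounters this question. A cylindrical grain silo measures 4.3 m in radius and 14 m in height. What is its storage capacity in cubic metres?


V = pi * r^2 * h
  = pi * 4.3^2 * 14
  = pi * 18.49 * 14
  = 813.23 m^3


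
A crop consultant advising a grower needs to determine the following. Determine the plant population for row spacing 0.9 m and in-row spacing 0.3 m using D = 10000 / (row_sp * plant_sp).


D = 10000 / (row_sp * plant_sp)
  = 10000 / (0.9 * 0.3)
  = 10000 / 0.2700
  = 37037.04 plants/ha


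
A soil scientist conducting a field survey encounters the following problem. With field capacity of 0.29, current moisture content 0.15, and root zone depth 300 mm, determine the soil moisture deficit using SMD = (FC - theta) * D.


SMD = (FC - theta) * D
    = (0.29 - 0.15) * 300
    = 0.140 * 300
    = 42 mm


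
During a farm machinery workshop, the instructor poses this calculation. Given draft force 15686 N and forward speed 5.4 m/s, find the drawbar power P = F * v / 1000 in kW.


P = F * v / 1000
  = 15686 * 5.4 / 1000
  = 84704.40 / 1000
  = 84.70 kW


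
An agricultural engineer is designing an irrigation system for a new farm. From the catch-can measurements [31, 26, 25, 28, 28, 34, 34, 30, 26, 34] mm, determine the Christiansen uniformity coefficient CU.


xbar = 296 / 10 = 29.600
sum|xi - xbar| = 30
CU = 100 * (1 - 30 / (10 * 29.600))
   = 100 * (1 - 0.1014)
   = 89.86%


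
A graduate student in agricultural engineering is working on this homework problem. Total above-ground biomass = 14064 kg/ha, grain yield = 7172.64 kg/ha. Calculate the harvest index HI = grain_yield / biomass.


HI = grain_yield / biomass
   = 7172.64 / 14064
   = 0.51


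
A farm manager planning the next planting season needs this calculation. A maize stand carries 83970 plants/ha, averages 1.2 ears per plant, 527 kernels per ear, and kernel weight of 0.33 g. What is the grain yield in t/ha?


Y = density * ears * kernels * kw
  = 83970 * 1.2 * 527 * 0.33 g/ha
  = 17523867.24 g/ha
  = 17523.87 kg/ha = 17.52 t/ha


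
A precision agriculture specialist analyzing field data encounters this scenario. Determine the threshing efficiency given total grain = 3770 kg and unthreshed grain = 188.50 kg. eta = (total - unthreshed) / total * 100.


eta = (total - unthreshed) / total * 100
    = (3770 - 188.50) / 3770 * 100
    = 3581.50 / 3770 * 100
    = 95%


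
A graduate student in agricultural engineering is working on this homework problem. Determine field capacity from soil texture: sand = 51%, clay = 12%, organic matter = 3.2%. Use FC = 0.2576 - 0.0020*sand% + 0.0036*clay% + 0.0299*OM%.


FC = 0.2576 - 0.0020*51 + 0.0036*12 + 0.0299*3.2
   = 0.2576 - 0.1020 + 0.0432 + 0.0957
   = 0.2945


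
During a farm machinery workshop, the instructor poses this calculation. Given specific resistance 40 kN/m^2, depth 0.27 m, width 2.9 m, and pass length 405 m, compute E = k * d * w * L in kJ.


E = k * d * w * L
  = 40 * 0.27 * 2.9 * 405
  = 12684.60 kJ


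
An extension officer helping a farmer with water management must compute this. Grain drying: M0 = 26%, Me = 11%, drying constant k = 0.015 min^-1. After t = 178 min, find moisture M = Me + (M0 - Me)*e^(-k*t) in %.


M = Me + (M0 - Me) * e^(-k*t)
  = 11 + (26 - 11) * e^(-0.015*178)
  = 11 + 15 * e^(-2.670)
  = 11 + 15 * 0.06925
  = 11 + 1.0388
  = 12.04%


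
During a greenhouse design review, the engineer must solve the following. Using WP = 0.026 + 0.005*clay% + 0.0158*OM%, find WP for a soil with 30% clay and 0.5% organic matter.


WP = 0.026 + 0.005*30 + 0.0158*0.5
   = 0.026 + 0.1500 + 0.0079
   = 0.1839


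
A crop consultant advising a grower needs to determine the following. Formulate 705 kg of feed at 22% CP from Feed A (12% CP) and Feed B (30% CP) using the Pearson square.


parts_A = CP_b - target = 30 - 22 = 8
parts_B = target - CP_a = 22 - 12 = 10
total_parts = 8 + 10 = 18
Feed A = 705 * 8 / 18 = 313.33 kg
Feed B = 705 * 10 / 18 = 391.67 kg

313.33 kg


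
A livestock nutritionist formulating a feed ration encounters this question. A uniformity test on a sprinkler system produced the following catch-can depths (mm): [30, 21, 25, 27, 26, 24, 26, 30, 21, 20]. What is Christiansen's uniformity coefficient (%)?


xbar = 250 / 10 = 25
sum|xi - xbar| = 28
CU = 100 * (1 - 28 / (10 * 25))
   = 100 * (1 - 0.1120)
   = 88.80%


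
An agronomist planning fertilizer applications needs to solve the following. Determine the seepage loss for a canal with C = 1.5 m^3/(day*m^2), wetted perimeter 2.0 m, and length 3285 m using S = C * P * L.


S = C * P * L
  = 1.5 * 2.0 * 3285
  = 9855 m^3/day


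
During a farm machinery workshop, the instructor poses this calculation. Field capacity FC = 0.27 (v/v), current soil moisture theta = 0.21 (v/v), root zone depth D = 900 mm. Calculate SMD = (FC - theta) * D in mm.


SMD = (FC - theta) * D
    = (0.27 - 0.21) * 900
    = 0.060 * 900
    = 54 mm


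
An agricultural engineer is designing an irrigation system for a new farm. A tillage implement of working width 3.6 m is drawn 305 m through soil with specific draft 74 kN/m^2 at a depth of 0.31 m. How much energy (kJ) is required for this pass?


E = k * d * w * L
  = 74 * 0.31 * 3.6 * 305
  = 25188.12 kJ


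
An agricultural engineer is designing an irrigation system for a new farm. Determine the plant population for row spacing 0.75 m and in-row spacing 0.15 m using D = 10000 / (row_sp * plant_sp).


D = 10000 / (row_sp * plant_sp)
  = 10000 / (0.75 * 0.15)
  = 10000 / 0.1125
  = 88888.89 plants/ha


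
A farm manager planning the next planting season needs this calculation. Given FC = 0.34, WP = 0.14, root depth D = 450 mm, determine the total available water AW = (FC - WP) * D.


AW = (FC - WP) * D
   = (0.34 - 0.14) * 450
   = 0.20 * 450
   = 90 mm


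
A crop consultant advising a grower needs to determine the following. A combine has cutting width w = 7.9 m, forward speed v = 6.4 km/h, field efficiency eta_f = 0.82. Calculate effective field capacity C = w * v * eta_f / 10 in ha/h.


C = w * v * eta_f / 10
  = 7.9 * 6.4 * 0.82 / 10
  = 41.46 / 10
  = 4.15 ha/h


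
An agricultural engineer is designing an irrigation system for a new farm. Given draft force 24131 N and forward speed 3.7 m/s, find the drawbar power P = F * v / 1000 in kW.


P = F * v / 1000
  = 24131 * 3.7 / 1000
  = 89284.70 / 1000
  = 89.28 kW


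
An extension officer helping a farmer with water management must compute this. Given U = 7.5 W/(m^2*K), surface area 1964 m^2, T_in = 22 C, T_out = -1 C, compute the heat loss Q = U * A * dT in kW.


dT = 22 - (-1) = 23 K
Q = U * A * dT
  = 7.5 * 1964 * 23
  = 338790 W = 338.79 kW


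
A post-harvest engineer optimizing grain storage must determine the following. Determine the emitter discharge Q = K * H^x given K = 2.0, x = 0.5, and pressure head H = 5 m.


Q = K * H^x
  = 2.0 * 5^0.5
  = 2.0 * 2.2361
  = 4.47 L/h


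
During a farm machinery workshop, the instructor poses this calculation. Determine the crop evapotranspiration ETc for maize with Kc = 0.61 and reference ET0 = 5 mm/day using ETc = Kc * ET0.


ETc = Kc * ET0
    = 0.61 * 5
    = 3.05 mm/day


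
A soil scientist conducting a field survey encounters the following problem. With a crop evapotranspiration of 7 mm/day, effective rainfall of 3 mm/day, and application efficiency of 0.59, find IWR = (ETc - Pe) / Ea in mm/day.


IWR = (ETc - Pe) / Ea
    = (7 - 3) / 0.59
    = 4 / 0.59
    = 6.78 mm/day


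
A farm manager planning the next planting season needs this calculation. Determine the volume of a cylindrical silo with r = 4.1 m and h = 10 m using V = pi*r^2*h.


V = pi * r^2 * h
  = pi * 4.1^2 * 10
  = pi * 16.81 * 10
  = 528.10 m^3


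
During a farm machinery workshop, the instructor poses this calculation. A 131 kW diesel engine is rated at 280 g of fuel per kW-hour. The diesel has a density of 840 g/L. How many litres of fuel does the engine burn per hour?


FC = P * BSFC / rho_fuel
   = 131 * 280 / 840
   = 36680 / 840
   = 43.67 L/h


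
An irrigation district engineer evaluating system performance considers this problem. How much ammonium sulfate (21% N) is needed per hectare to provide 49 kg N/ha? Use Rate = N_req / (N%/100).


Rate = N_required / (N_content / 100)
     = 49 / (21 / 100)
     = 49 / 0.21
     = 233.33 kg/ha


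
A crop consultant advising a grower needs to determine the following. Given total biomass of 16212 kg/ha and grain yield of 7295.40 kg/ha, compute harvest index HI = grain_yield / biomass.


HI = grain_yield / biomass
   = 7295.40 / 16212
   = 0.45


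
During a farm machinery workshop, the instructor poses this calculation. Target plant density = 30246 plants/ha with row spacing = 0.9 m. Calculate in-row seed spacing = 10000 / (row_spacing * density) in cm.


spacing = 10000 / (row_sp * density)
        = 10000 / (0.9 * 30246)
        = 10000 / 27221.40
        = 0.36736 m = 36.74 cm


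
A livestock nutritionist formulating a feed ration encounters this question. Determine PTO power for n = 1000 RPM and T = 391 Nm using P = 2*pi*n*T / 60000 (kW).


P = 2*pi*n*T / 60000
  = 2*pi * 1000 * 391 / 60000
  = 2456725.46 / 60000
  = 40.95 kW


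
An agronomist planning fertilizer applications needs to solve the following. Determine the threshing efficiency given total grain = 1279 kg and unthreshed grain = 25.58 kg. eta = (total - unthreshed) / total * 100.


eta = (total - unthreshed) / total * 100
    = (1279 - 25.58) / 1279 * 100
    = 1253.42 / 1279 * 100
    = 98%


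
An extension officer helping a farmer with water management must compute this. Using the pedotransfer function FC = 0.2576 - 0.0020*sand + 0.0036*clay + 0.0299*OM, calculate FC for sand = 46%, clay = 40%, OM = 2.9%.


FC = 0.2576 - 0.0020*46 + 0.0036*40 + 0.0299*2.9
   = 0.2576 - 0.0920 + 0.1440 + 0.0867
   = 0.3963


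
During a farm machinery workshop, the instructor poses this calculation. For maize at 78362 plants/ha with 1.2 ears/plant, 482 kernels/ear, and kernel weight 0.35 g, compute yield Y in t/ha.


Y = density * ears * kernels * kw
  = 78362 * 1.2 * 482 * 0.35 g/ha
  = 15863603.28 g/ha
  = 15863.60 kg/ha = 15.86 t/ha


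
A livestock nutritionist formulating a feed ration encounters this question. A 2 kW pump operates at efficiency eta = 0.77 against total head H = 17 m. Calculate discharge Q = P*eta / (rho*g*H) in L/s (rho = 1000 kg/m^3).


Q = (P * 1000 * eta) / (rho * g * H)
  = (2 * 1000 * 0.77) / (1000 * 9.81 * 17)
  = 1540 / 166770
  = 0.00923 m^3/s = 9.23 L/s


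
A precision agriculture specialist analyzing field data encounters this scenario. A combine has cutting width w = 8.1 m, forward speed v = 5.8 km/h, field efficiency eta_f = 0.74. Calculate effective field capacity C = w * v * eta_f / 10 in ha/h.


C = w * v * eta_f / 10
  = 8.1 * 5.8 * 0.74 / 10
  = 34.77 / 10
  = 3.48 ha/h


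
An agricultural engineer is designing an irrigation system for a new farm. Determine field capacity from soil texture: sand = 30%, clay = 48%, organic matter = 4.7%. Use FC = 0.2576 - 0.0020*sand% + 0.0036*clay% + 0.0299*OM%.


FC = 0.2576 - 0.0020*30 + 0.0036*48 + 0.0299*4.7
   = 0.2576 - 0.0600 + 0.1728 + 0.1405
   = 0.5109


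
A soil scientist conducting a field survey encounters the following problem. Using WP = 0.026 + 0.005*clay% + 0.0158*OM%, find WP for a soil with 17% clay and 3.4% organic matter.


WP = 0.026 + 0.005*17 + 0.0158*3.4
   = 0.026 + 0.0850 + 0.0537
   = 0.1647


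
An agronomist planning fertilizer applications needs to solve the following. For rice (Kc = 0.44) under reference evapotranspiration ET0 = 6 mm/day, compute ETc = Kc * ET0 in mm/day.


ETc = Kc * ET0
    = 0.44 * 6
    = 2.64 mm/day


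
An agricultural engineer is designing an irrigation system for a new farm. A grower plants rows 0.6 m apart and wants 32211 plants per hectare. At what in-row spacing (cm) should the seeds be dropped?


spacing = 10000 / (row_sp * density)
        = 10000 / (0.6 * 32211)
        = 10000 / 19326.60
        = 0.51742 m = 51.74 cm


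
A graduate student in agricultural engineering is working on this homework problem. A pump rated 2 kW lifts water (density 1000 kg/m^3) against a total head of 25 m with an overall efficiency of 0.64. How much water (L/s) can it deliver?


Q = (P * 1000 * eta) / (rho * g * H)
  = (2 * 1000 * 0.64) / (1000 * 9.81 * 25)
  = 1280 / 245250
  = 0.00522 m^3/s = 5.22 L/s


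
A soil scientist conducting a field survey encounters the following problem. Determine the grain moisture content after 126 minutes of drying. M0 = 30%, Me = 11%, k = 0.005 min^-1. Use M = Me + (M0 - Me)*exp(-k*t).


M = Me + (M0 - Me) * e^(-k*t)
  = 11 + (30 - 11) * e^(-0.005*126)
  = 11 + 19 * e^(-0.630)
  = 11 + 19 * 0.53259
  = 11 + 10.1192
  = 21.12%


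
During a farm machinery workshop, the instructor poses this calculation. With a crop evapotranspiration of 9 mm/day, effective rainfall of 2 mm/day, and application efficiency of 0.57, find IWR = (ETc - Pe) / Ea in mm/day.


IWR = (ETc - Pe) / Ea
    = (9 - 2) / 0.57
    = 7 / 0.57
    = 12.28 mm/day


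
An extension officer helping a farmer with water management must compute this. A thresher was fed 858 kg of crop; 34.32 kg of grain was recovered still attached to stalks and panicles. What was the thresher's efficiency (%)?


eta = (total - unthreshed) / total * 100
    = (858 - 34.32) / 858 * 100
    = 823.68 / 858 * 100
    = 96%


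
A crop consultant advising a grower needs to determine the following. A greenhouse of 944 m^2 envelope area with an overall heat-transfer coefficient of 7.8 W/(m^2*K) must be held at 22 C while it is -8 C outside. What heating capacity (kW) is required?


dT = 22 - (-8) = 30 K
Q = U * A * dT
  = 7.8 * 944 * 30
  = 220896 W = 220.90 kW


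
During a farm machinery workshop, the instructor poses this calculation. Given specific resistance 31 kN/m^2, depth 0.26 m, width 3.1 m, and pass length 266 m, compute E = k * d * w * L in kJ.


E = k * d * w * L
  = 31 * 0.26 * 3.1 * 266
  = 6646.28 kJ


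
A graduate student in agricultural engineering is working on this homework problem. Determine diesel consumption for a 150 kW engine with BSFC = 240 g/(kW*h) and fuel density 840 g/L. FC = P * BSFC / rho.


FC = P * BSFC / rho_fuel
   = 150 * 240 / 840
   = 36000 / 840
   = 42.86 L/h


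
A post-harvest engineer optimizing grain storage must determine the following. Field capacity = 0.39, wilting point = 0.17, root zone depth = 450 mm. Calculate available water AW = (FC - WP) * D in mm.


AW = (FC - WP) * D
   = (0.39 - 0.17) * 450
   = 0.22 * 450
   = 99 mm


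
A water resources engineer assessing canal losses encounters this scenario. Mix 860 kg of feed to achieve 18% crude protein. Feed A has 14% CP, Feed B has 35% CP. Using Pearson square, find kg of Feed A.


parts_A = CP_b - target = 35 - 18 = 17
parts_B = target - CP_a = 18 - 14 = 4
total_parts = 17 + 4 = 21
Feed A = 860 * 17 / 21 = 696.19 kg
Feed B = 860 * 4 / 21 = 163.81 kg

696.19 kg


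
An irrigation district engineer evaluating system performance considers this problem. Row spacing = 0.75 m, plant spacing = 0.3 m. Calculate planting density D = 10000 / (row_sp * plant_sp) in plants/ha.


D = 10000 / (row_sp * plant_sp)
  = 10000 / (0.75 * 0.3)
  = 10000 / 0.2250
  = 44444.44 plants/ha


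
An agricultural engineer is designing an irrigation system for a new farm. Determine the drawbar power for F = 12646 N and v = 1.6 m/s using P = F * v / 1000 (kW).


P = F * v / 1000
  = 12646 * 1.6 / 1000
  = 20233.60 / 1000
  = 20.23 kW


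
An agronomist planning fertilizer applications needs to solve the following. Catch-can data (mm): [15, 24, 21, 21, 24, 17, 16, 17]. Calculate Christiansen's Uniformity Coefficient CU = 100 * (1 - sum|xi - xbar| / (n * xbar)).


xbar = 155 / 8 = 19.375
sum|xi - xbar| = 25
CU = 100 * (1 - 25 / (8 * 19.375))
   = 100 * (1 - 0.1613)
   = 83.87%


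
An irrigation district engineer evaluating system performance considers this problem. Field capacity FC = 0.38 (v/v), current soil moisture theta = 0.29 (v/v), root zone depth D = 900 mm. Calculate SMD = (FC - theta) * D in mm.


SMD = (FC - theta) * D
    = (0.38 - 0.29) * 900
    = 0.090 * 900
    = 81 mm


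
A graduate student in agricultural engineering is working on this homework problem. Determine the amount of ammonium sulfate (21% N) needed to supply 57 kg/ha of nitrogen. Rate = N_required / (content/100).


Rate = N_required / (N_content / 100)
     = 57 / (21 / 100)
     = 57 / 0.21
     = 271.43 kg/ha


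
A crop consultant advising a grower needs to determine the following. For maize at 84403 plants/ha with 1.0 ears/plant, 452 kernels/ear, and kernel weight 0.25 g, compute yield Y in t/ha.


Y = density * ears * kernels * kw
  = 84403 * 1.0 * 452 * 0.25 g/ha
  = 9537539 g/ha
  = 9537.54 kg/ha = 9.54 t/ha


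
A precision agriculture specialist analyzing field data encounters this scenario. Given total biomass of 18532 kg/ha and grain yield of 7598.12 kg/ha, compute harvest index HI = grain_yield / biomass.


HI = grain_yield / biomass
   = 7598.12 / 18532
   = 0.41


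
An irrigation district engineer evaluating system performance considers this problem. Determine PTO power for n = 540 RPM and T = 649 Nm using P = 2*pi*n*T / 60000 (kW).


P = 2*pi*n*T / 60000
  = 2*pi * 540 * 649 / 60000
  = 2202005.12 / 60000
  = 36.70 kW


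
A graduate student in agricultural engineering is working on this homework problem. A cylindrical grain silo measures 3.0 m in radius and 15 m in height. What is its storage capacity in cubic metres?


V = pi * r^2 * h
  = pi * 3.0^2 * 15
  = pi * 9 * 15
  = 424.12 m^3


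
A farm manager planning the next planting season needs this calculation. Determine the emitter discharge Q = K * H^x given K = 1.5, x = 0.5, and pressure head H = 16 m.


Q = K * H^x
  = 1.5 * 16^0.5
  = 1.5 * 4
  = 6 L/h


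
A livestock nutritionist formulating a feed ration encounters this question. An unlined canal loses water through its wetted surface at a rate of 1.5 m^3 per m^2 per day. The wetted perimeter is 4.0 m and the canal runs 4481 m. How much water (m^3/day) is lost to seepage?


S = C * P * L
  = 1.5 * 4.0 * 4481
  = 26886 m^3/day


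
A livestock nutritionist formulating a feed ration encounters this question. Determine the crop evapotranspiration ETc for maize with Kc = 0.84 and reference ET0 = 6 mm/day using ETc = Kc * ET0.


ETc = Kc * ET0
    = 0.84 * 6
    = 5.04 mm/day


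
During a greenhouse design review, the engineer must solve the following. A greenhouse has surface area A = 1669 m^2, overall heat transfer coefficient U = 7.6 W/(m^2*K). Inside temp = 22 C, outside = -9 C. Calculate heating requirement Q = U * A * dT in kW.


dT = 22 - (-9) = 31 K
Q = U * A * dT
  = 7.6 * 1669 * 31
  = 393216.40 W = 393.22 kW


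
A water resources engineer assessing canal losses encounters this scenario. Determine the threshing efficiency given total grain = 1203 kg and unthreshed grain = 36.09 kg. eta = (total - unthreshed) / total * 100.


eta = (total - unthreshed) / total * 100
    = (1203 - 36.09) / 1203 * 100
    = 1166.91 / 1203 * 100
    = 97%


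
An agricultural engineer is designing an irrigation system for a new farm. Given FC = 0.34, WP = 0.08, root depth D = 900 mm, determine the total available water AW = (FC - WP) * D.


AW = (FC - WP) * D
   = (0.34 - 0.08) * 900
   = 0.26 * 900
   = 234 mm


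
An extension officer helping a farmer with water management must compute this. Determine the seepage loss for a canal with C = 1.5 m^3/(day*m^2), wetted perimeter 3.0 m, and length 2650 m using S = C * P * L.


S = C * P * L
  = 1.5 * 3.0 * 2650
  = 11925 m^3/day


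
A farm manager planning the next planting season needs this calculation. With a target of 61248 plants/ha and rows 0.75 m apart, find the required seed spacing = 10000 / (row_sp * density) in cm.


spacing = 10000 / (row_sp * density)
        = 10000 / (0.75 * 61248)
        = 10000 / 45936
        = 0.21769 m = 21.77 cm


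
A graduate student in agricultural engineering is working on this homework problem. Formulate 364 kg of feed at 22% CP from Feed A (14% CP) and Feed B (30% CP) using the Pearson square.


parts_A = CP_b - target = 30 - 22 = 8
parts_B = target - CP_a = 22 - 14 = 8
total_parts = 8 + 8 = 16
Feed A = 364 * 8 / 16 = 182 kg
Feed B = 364 * 8 / 16 = 182 kg


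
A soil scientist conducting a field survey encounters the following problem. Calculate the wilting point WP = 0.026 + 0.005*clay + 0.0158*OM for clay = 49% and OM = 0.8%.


WP = 0.026 + 0.005*49 + 0.0158*0.8
   = 0.026 + 0.2450 + 0.0126
   = 0.2836


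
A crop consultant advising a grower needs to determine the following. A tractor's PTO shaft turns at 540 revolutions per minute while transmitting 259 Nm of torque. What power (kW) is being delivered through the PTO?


P = 2*pi*n*T / 60000
  = 2*pi * 540 * 259 / 60000
  = 878766.30 / 60000
  = 14.65 kW


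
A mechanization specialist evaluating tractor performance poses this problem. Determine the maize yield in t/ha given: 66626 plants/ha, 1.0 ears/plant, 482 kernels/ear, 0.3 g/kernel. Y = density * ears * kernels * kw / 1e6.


Y = density * ears * kernels * kw
  = 66626 * 1.0 * 482 * 0.3 g/ha
  = 9634119.60 g/ha
  = 9634.12 kg/ha = 9.63 t/ha


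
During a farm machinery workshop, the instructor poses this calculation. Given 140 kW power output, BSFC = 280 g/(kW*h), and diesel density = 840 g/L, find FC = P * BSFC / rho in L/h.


FC = P * BSFC / rho_fuel
   = 140 * 280 / 840
   = 39200 / 840
   = 46.67 L/h


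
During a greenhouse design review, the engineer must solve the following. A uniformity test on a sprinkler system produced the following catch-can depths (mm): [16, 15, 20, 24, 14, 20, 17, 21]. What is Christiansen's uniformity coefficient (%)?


xbar = 147 / 8 = 18.375
sum|xi - xbar| = 23
CU = 100 * (1 - 23 / (8 * 18.375))
   = 100 * (1 - 0.1565)
   = 84.35%


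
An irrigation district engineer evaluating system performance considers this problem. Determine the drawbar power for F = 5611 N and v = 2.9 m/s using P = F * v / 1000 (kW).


P = F * v / 1000
  = 5611 * 2.9 / 1000
  = 16271.90 / 1000
  = 16.27 kW


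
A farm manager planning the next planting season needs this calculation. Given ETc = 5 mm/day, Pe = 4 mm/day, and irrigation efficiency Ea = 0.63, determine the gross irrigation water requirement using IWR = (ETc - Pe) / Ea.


IWR = (ETc - Pe) / Ea
    = (5 - 4) / 0.63
    = 1 / 0.63
    = 1.59 mm/day


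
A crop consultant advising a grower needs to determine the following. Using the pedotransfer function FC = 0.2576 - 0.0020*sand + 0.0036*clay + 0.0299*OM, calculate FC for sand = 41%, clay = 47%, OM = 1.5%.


FC = 0.2576 - 0.0020*41 + 0.0036*47 + 0.0299*1.5
   = 0.2576 - 0.0820 + 0.1692 + 0.0449
   = 0.3897


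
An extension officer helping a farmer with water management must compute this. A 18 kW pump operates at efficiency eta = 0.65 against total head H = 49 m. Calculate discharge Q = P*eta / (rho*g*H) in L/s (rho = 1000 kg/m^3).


Q = (P * 1000 * eta) / (rho * g * H)
  = (18 * 1000 * 0.65) / (1000 * 9.81 * 49)
  = 11700 / 480690
  = 0.02434 m^3/s = 24.34 L/s


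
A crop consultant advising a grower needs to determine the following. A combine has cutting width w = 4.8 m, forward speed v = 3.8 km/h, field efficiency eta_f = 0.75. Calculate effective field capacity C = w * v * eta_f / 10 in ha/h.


C = w * v * eta_f / 10
  = 4.8 * 3.8 * 0.75 / 10
  = 13.68 / 10
  = 1.37 ha/h


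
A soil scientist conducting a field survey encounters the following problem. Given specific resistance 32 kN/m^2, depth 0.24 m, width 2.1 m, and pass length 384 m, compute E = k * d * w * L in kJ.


E = k * d * w * L
  = 32 * 0.24 * 2.1 * 384
  = 6193.15 kJ


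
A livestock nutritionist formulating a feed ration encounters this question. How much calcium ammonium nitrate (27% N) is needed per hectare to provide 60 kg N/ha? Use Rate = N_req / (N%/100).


Rate = N_required / (N_content / 100)
     = 60 / (27 / 100)
     = 60 / 0.27
     = 222.22 kg/ha


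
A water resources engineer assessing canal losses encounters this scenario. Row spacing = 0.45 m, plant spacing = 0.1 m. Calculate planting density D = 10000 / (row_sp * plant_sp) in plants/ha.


D = 10000 / (row_sp * plant_sp)
  = 10000 / (0.45 * 0.1)
  = 10000 / 0.0450
  = 222222.22 plants/ha


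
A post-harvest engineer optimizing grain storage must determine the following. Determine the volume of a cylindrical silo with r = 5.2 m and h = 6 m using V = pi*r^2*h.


V = pi * r^2 * h
  = pi * 5.2^2 * 6
  = pi * 27.04 * 6
  = 509.69 m^3


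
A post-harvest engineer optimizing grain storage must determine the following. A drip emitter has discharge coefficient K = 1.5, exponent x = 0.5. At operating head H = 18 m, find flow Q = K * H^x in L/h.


Q = K * H^x
  = 1.5 * 18^0.5
  = 1.5 * 4.2426
  = 6.36 L/h


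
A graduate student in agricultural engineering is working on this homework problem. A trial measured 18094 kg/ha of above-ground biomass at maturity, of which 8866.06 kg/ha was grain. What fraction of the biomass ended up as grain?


HI = grain_yield / biomass
   = 8866.06 / 18094
   = 0.49


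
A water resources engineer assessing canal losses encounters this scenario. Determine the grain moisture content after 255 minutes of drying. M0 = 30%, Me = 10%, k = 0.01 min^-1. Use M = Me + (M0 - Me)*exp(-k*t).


M = Me + (M0 - Me) * e^(-k*t)
  = 10 + (30 - 10) * e^(-0.01*255)
  = 10 + 20 * e^(-2.550)
  = 10 + 20 * 0.07808
  = 10 + 1.5616
  = 11.56%


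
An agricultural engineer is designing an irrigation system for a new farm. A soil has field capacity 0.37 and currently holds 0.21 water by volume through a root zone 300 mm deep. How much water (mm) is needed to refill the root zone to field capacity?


SMD = (FC - theta) * D
    = (0.37 - 0.21) * 300
    = 0.160 * 300
    = 48 mm


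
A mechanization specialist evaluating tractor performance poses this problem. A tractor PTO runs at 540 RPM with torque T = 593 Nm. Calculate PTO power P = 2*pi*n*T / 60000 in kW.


P = 2*pi*n*T / 60000
  = 2*pi * 540 * 593 / 60000
  = 2012001.60 / 60000
  = 33.53 kW


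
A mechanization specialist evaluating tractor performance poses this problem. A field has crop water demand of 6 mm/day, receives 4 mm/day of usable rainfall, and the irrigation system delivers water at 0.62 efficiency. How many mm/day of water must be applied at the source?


IWR = (ETc - Pe) / Ea
    = (6 - 4) / 0.62
    = 2 / 0.62
    = 3.23 mm/day


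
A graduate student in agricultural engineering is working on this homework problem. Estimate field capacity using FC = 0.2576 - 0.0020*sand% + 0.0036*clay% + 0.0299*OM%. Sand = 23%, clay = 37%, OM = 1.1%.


FC = 0.2576 - 0.0020*23 + 0.0036*37 + 0.0299*1.1
   = 0.2576 - 0.0460 + 0.1332 + 0.0329
   = 0.3777


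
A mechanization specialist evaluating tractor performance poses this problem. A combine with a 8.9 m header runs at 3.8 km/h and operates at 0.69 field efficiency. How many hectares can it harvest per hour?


C = w * v * eta_f / 10
  = 8.9 * 3.8 * 0.69 / 10
  = 23.34 / 10
  = 2.33 ha/h


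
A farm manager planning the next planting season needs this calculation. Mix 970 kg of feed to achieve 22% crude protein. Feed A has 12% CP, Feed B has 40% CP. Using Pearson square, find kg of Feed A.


parts_A = CP_b - target = 40 - 22 = 18
parts_B = target - CP_a = 22 - 12 = 10
total_parts = 18 + 10 = 28
Feed A = 970 * 18 / 28 = 623.57 kg
Feed B = 970 * 10 / 28 = 346.43 kg

623.57 kg


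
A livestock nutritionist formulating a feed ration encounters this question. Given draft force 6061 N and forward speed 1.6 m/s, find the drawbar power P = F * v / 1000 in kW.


P = F * v / 1000
  = 6061 * 1.6 / 1000
  = 9697.60 / 1000
  = 9.70 kW


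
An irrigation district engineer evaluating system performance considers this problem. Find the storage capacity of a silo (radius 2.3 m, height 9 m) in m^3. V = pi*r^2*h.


V = pi * r^2 * h
  = pi * 2.3^2 * 9
  = pi * 5.29 * 9
  = 149.57 m^3


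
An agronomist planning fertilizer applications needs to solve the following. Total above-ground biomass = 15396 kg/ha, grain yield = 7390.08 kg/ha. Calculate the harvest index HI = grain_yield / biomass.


HI = grain_yield / biomass
   = 7390.08 / 15396
   = 0.48


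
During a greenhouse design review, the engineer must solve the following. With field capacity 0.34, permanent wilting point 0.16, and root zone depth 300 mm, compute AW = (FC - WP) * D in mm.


AW = (FC - WP) * D
   = (0.34 - 0.16) * 300
   = 0.18 * 300
   = 54 mm


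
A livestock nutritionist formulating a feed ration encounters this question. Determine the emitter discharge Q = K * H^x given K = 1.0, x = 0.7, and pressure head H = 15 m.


Q = K * H^x
  = 1.0 * 15^0.7
  = 1.0 * 6.6568
  = 6.66 L/h


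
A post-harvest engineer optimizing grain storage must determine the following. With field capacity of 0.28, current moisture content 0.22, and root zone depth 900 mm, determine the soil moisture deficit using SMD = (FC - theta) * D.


SMD = (FC - theta) * D
    = (0.28 - 0.22) * 900
    = 0.060 * 900
    = 54 mm


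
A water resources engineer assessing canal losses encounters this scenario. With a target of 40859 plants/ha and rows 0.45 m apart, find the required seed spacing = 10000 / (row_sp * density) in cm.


spacing = 10000 / (row_sp * density)
        = 10000 / (0.45 * 40859)
        = 10000 / 18386.55
        = 0.54388 m = 54.39 cm


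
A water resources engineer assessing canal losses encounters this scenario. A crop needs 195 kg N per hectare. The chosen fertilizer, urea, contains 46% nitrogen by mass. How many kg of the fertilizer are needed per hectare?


Rate = N_required / (N_content / 100)
     = 195 / (46 / 100)
     = 195 / 0.46
     = 423.91 kg/ha


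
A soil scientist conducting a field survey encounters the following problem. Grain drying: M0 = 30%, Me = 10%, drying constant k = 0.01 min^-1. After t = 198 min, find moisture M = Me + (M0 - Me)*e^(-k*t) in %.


M = Me + (M0 - Me) * e^(-k*t)
  = 10 + (30 - 10) * e^(-0.01*198)
  = 10 + 20 * e^(-1.980)
  = 10 + 20 * 0.13807
  = 10 + 2.7614
  = 12.76%
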